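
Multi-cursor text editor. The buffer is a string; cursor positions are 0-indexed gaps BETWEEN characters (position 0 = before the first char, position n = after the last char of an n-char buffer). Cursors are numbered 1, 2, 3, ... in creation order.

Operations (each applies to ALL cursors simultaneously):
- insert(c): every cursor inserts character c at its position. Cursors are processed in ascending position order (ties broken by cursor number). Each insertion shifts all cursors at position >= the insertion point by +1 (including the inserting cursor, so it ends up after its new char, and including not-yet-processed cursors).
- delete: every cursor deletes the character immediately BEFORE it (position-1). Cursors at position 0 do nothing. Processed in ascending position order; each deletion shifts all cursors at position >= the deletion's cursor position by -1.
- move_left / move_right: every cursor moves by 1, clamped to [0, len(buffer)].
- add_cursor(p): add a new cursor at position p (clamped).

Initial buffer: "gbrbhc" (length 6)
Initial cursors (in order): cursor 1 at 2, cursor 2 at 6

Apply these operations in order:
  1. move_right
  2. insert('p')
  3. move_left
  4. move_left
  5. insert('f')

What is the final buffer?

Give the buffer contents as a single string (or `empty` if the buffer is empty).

Answer: gbfrpbhfcp

Derivation:
After op 1 (move_right): buffer="gbrbhc" (len 6), cursors c1@3 c2@6, authorship ......
After op 2 (insert('p')): buffer="gbrpbhcp" (len 8), cursors c1@4 c2@8, authorship ...1...2
After op 3 (move_left): buffer="gbrpbhcp" (len 8), cursors c1@3 c2@7, authorship ...1...2
After op 4 (move_left): buffer="gbrpbhcp" (len 8), cursors c1@2 c2@6, authorship ...1...2
After op 5 (insert('f')): buffer="gbfrpbhfcp" (len 10), cursors c1@3 c2@8, authorship ..1.1..2.2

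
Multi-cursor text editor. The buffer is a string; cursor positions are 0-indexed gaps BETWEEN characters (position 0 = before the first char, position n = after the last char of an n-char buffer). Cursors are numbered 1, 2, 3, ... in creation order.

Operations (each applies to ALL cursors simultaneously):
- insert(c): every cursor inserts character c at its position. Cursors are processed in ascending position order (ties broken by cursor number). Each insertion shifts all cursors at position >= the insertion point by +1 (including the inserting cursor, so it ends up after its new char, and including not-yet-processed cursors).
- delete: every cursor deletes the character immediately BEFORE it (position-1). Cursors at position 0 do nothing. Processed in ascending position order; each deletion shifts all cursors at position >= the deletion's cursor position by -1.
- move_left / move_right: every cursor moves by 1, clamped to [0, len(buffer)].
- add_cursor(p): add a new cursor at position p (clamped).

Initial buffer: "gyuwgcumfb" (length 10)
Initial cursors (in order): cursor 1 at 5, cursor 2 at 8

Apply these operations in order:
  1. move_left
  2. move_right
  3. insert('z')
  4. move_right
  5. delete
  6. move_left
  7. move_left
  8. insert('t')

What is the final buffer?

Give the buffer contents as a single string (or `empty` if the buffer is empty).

Answer: gyuwtgzutmzb

Derivation:
After op 1 (move_left): buffer="gyuwgcumfb" (len 10), cursors c1@4 c2@7, authorship ..........
After op 2 (move_right): buffer="gyuwgcumfb" (len 10), cursors c1@5 c2@8, authorship ..........
After op 3 (insert('z')): buffer="gyuwgzcumzfb" (len 12), cursors c1@6 c2@10, authorship .....1...2..
After op 4 (move_right): buffer="gyuwgzcumzfb" (len 12), cursors c1@7 c2@11, authorship .....1...2..
After op 5 (delete): buffer="gyuwgzumzb" (len 10), cursors c1@6 c2@9, authorship .....1..2.
After op 6 (move_left): buffer="gyuwgzumzb" (len 10), cursors c1@5 c2@8, authorship .....1..2.
After op 7 (move_left): buffer="gyuwgzumzb" (len 10), cursors c1@4 c2@7, authorship .....1..2.
After op 8 (insert('t')): buffer="gyuwtgzutmzb" (len 12), cursors c1@5 c2@9, authorship ....1.1.2.2.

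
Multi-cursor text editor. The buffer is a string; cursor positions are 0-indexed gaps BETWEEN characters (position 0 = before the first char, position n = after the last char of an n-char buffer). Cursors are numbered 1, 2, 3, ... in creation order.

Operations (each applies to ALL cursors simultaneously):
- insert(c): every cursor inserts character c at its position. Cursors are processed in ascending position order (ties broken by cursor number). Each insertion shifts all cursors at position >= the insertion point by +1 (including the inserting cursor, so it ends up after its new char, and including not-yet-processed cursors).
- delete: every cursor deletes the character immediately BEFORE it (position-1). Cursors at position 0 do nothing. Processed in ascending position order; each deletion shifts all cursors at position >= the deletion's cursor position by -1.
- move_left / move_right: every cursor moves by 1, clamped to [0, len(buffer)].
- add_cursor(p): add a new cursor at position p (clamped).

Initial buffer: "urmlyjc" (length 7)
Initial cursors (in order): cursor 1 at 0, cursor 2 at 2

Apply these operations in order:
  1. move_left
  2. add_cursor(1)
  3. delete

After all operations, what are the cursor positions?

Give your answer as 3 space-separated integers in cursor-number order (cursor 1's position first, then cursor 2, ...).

After op 1 (move_left): buffer="urmlyjc" (len 7), cursors c1@0 c2@1, authorship .......
After op 2 (add_cursor(1)): buffer="urmlyjc" (len 7), cursors c1@0 c2@1 c3@1, authorship .......
After op 3 (delete): buffer="rmlyjc" (len 6), cursors c1@0 c2@0 c3@0, authorship ......

Answer: 0 0 0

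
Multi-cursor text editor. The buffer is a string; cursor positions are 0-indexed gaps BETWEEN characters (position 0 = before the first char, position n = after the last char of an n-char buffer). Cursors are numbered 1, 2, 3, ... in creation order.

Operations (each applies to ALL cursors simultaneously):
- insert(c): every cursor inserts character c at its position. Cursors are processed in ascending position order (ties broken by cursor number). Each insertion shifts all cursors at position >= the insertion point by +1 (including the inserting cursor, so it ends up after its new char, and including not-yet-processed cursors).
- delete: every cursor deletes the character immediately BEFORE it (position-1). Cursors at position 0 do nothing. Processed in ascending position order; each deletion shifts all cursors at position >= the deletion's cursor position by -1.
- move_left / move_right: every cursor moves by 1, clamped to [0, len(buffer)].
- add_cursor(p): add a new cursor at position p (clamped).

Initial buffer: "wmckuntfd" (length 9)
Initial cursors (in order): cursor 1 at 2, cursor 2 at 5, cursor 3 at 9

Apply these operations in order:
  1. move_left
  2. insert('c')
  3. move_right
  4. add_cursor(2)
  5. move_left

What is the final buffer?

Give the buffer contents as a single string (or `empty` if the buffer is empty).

Answer: wcmckcuntfcd

Derivation:
After op 1 (move_left): buffer="wmckuntfd" (len 9), cursors c1@1 c2@4 c3@8, authorship .........
After op 2 (insert('c')): buffer="wcmckcuntfcd" (len 12), cursors c1@2 c2@6 c3@11, authorship .1...2....3.
After op 3 (move_right): buffer="wcmckcuntfcd" (len 12), cursors c1@3 c2@7 c3@12, authorship .1...2....3.
After op 4 (add_cursor(2)): buffer="wcmckcuntfcd" (len 12), cursors c4@2 c1@3 c2@7 c3@12, authorship .1...2....3.
After op 5 (move_left): buffer="wcmckcuntfcd" (len 12), cursors c4@1 c1@2 c2@6 c3@11, authorship .1...2....3.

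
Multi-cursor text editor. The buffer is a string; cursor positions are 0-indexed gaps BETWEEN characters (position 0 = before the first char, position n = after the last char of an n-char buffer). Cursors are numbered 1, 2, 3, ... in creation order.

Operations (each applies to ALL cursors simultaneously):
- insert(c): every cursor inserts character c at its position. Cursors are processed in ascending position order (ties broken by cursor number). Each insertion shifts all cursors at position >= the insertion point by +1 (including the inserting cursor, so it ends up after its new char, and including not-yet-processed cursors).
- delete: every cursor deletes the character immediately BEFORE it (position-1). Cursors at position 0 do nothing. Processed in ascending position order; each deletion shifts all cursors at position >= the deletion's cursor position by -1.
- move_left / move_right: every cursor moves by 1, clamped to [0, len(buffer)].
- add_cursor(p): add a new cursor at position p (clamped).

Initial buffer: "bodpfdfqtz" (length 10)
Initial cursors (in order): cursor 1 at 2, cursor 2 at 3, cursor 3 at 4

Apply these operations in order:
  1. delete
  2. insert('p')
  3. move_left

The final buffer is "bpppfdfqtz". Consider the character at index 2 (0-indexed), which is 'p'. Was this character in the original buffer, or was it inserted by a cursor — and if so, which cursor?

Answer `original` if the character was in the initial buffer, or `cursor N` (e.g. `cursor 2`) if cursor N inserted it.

After op 1 (delete): buffer="bfdfqtz" (len 7), cursors c1@1 c2@1 c3@1, authorship .......
After op 2 (insert('p')): buffer="bpppfdfqtz" (len 10), cursors c1@4 c2@4 c3@4, authorship .123......
After op 3 (move_left): buffer="bpppfdfqtz" (len 10), cursors c1@3 c2@3 c3@3, authorship .123......
Authorship (.=original, N=cursor N): . 1 2 3 . . . . . .
Index 2: author = 2

Answer: cursor 2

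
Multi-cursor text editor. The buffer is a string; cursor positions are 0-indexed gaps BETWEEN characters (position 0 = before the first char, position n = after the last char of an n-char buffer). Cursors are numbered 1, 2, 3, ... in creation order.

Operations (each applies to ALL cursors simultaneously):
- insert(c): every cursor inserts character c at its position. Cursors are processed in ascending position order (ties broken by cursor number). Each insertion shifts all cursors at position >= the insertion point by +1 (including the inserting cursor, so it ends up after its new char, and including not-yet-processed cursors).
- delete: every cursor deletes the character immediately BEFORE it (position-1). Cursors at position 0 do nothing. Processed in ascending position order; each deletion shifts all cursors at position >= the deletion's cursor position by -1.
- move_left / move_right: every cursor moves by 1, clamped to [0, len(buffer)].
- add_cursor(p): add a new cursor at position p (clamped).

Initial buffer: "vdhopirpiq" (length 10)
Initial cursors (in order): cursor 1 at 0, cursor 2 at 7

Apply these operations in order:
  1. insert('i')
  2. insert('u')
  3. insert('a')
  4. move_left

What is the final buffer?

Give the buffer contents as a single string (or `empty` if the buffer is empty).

Answer: iuavdhopiriuapiq

Derivation:
After op 1 (insert('i')): buffer="ivdhopiripiq" (len 12), cursors c1@1 c2@9, authorship 1.......2...
After op 2 (insert('u')): buffer="iuvdhopiriupiq" (len 14), cursors c1@2 c2@11, authorship 11.......22...
After op 3 (insert('a')): buffer="iuavdhopiriuapiq" (len 16), cursors c1@3 c2@13, authorship 111.......222...
After op 4 (move_left): buffer="iuavdhopiriuapiq" (len 16), cursors c1@2 c2@12, authorship 111.......222...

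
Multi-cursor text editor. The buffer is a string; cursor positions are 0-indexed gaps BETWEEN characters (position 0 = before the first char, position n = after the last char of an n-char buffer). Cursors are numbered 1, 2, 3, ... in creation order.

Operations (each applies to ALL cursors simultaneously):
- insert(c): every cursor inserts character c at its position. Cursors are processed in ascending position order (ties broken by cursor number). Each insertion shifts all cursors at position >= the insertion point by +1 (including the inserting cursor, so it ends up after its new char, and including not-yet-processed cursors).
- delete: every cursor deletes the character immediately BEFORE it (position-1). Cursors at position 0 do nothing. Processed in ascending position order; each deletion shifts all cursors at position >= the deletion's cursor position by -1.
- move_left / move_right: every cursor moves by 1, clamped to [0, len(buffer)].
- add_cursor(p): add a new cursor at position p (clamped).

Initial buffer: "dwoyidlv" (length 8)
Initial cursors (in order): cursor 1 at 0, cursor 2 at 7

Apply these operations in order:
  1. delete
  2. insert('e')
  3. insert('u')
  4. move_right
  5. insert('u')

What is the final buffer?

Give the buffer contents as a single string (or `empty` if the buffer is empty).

After op 1 (delete): buffer="dwoyidv" (len 7), cursors c1@0 c2@6, authorship .......
After op 2 (insert('e')): buffer="edwoyidev" (len 9), cursors c1@1 c2@8, authorship 1......2.
After op 3 (insert('u')): buffer="eudwoyideuv" (len 11), cursors c1@2 c2@10, authorship 11......22.
After op 4 (move_right): buffer="eudwoyideuv" (len 11), cursors c1@3 c2@11, authorship 11......22.
After op 5 (insert('u')): buffer="euduwoyideuvu" (len 13), cursors c1@4 c2@13, authorship 11.1.....22.2

Answer: euduwoyideuvu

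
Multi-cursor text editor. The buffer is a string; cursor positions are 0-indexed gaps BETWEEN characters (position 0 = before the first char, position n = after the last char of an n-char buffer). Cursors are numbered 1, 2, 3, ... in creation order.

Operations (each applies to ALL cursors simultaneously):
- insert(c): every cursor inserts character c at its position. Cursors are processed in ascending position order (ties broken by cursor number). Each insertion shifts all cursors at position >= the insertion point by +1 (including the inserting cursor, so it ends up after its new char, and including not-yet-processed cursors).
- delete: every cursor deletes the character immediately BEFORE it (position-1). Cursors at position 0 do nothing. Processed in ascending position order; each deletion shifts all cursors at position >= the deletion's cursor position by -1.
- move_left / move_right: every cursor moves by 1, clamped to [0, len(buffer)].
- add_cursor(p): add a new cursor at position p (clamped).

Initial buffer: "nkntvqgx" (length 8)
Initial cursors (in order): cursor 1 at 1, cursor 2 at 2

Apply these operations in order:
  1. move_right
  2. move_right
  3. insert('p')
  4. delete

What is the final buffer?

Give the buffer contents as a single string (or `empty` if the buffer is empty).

Answer: nkntvqgx

Derivation:
After op 1 (move_right): buffer="nkntvqgx" (len 8), cursors c1@2 c2@3, authorship ........
After op 2 (move_right): buffer="nkntvqgx" (len 8), cursors c1@3 c2@4, authorship ........
After op 3 (insert('p')): buffer="nknptpvqgx" (len 10), cursors c1@4 c2@6, authorship ...1.2....
After op 4 (delete): buffer="nkntvqgx" (len 8), cursors c1@3 c2@4, authorship ........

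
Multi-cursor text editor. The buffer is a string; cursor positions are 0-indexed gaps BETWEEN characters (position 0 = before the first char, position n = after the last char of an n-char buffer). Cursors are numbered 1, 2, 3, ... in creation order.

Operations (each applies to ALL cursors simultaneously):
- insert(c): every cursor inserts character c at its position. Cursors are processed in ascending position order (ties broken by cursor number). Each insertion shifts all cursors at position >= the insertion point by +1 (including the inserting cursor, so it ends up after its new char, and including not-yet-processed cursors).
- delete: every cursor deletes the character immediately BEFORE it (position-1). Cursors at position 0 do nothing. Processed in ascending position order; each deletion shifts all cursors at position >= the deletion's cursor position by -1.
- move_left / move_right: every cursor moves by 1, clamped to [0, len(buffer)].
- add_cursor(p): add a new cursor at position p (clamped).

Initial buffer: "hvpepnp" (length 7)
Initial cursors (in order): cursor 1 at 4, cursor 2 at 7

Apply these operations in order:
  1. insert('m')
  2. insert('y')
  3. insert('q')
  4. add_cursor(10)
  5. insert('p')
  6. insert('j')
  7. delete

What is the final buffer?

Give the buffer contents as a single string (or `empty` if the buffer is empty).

Answer: hvpemyqppnppmyqp

Derivation:
After op 1 (insert('m')): buffer="hvpempnpm" (len 9), cursors c1@5 c2@9, authorship ....1...2
After op 2 (insert('y')): buffer="hvpemypnpmy" (len 11), cursors c1@6 c2@11, authorship ....11...22
After op 3 (insert('q')): buffer="hvpemyqpnpmyq" (len 13), cursors c1@7 c2@13, authorship ....111...222
After op 4 (add_cursor(10)): buffer="hvpemyqpnpmyq" (len 13), cursors c1@7 c3@10 c2@13, authorship ....111...222
After op 5 (insert('p')): buffer="hvpemyqppnppmyqp" (len 16), cursors c1@8 c3@12 c2@16, authorship ....1111...32222
After op 6 (insert('j')): buffer="hvpemyqpjpnppjmyqpj" (len 19), cursors c1@9 c3@14 c2@19, authorship ....11111...3322222
After op 7 (delete): buffer="hvpemyqppnppmyqp" (len 16), cursors c1@8 c3@12 c2@16, authorship ....1111...32222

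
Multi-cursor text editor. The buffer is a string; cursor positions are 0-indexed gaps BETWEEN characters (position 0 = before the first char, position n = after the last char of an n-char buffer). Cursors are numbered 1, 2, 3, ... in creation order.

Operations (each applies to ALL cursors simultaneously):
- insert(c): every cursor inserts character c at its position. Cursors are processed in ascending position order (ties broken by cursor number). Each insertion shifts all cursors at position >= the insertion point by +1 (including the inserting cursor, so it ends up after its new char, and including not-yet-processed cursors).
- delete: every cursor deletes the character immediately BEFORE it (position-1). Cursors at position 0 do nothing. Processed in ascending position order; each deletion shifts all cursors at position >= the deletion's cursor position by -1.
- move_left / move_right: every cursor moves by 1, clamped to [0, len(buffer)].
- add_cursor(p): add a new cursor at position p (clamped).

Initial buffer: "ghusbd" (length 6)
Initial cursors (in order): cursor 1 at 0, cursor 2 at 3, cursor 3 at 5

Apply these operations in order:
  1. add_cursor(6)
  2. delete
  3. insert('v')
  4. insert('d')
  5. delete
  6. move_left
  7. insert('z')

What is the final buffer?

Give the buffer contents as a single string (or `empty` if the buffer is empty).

Answer: zvghzvsvzzv

Derivation:
After op 1 (add_cursor(6)): buffer="ghusbd" (len 6), cursors c1@0 c2@3 c3@5 c4@6, authorship ......
After op 2 (delete): buffer="ghs" (len 3), cursors c1@0 c2@2 c3@3 c4@3, authorship ...
After op 3 (insert('v')): buffer="vghvsvv" (len 7), cursors c1@1 c2@4 c3@7 c4@7, authorship 1..2.34
After op 4 (insert('d')): buffer="vdghvdsvvdd" (len 11), cursors c1@2 c2@6 c3@11 c4@11, authorship 11..22.3434
After op 5 (delete): buffer="vghvsvv" (len 7), cursors c1@1 c2@4 c3@7 c4@7, authorship 1..2.34
After op 6 (move_left): buffer="vghvsvv" (len 7), cursors c1@0 c2@3 c3@6 c4@6, authorship 1..2.34
After op 7 (insert('z')): buffer="zvghzvsvzzv" (len 11), cursors c1@1 c2@5 c3@10 c4@10, authorship 11..22.3344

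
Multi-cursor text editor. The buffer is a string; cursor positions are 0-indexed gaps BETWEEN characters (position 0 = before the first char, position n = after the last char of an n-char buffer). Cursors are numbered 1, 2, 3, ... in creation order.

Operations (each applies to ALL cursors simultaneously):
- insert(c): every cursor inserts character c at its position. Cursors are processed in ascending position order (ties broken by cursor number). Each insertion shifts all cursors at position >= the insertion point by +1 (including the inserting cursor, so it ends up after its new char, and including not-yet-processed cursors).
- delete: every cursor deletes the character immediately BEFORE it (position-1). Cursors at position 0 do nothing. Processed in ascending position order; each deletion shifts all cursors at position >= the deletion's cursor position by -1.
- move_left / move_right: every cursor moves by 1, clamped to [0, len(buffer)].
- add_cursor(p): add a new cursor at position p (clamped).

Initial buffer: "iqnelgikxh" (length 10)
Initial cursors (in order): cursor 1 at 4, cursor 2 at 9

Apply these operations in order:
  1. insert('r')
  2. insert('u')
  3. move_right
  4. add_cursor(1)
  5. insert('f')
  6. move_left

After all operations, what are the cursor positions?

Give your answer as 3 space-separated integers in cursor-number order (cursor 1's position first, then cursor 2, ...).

After op 1 (insert('r')): buffer="iqnerlgikxrh" (len 12), cursors c1@5 c2@11, authorship ....1.....2.
After op 2 (insert('u')): buffer="iqnerulgikxruh" (len 14), cursors c1@6 c2@13, authorship ....11.....22.
After op 3 (move_right): buffer="iqnerulgikxruh" (len 14), cursors c1@7 c2@14, authorship ....11.....22.
After op 4 (add_cursor(1)): buffer="iqnerulgikxruh" (len 14), cursors c3@1 c1@7 c2@14, authorship ....11.....22.
After op 5 (insert('f')): buffer="ifqnerulfgikxruhf" (len 17), cursors c3@2 c1@9 c2@17, authorship .3...11.1....22.2
After op 6 (move_left): buffer="ifqnerulfgikxruhf" (len 17), cursors c3@1 c1@8 c2@16, authorship .3...11.1....22.2

Answer: 8 16 1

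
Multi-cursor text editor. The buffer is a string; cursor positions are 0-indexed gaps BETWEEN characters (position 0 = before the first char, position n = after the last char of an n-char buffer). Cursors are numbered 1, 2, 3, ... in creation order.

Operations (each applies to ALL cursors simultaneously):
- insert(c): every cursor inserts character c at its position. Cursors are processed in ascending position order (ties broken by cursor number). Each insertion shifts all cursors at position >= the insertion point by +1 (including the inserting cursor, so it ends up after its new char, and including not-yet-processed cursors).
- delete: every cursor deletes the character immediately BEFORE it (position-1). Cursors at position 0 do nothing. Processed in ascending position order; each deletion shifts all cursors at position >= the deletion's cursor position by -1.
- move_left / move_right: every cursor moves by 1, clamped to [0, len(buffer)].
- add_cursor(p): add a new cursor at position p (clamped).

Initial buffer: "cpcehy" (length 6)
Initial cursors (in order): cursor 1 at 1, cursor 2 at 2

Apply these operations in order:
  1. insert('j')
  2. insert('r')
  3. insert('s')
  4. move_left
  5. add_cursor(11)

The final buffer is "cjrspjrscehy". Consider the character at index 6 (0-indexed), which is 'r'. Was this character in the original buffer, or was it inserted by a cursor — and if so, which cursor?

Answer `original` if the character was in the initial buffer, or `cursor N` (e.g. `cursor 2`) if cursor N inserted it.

Answer: cursor 2

Derivation:
After op 1 (insert('j')): buffer="cjpjcehy" (len 8), cursors c1@2 c2@4, authorship .1.2....
After op 2 (insert('r')): buffer="cjrpjrcehy" (len 10), cursors c1@3 c2@6, authorship .11.22....
After op 3 (insert('s')): buffer="cjrspjrscehy" (len 12), cursors c1@4 c2@8, authorship .111.222....
After op 4 (move_left): buffer="cjrspjrscehy" (len 12), cursors c1@3 c2@7, authorship .111.222....
After op 5 (add_cursor(11)): buffer="cjrspjrscehy" (len 12), cursors c1@3 c2@7 c3@11, authorship .111.222....
Authorship (.=original, N=cursor N): . 1 1 1 . 2 2 2 . . . .
Index 6: author = 2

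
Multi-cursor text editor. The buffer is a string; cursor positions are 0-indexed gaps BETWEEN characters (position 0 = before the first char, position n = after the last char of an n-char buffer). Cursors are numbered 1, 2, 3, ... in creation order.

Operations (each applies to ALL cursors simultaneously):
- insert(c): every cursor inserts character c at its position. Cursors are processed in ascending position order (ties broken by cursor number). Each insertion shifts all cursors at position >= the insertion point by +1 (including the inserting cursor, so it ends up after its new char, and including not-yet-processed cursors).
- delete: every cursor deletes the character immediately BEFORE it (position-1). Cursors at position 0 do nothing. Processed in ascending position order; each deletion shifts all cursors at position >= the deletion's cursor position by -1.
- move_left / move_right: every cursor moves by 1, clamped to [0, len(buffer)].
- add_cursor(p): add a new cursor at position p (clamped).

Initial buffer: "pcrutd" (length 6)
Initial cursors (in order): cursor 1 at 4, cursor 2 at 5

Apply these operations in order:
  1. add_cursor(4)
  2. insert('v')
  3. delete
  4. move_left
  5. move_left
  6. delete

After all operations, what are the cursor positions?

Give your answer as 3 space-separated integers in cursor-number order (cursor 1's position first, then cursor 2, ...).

Answer: 0 0 0

Derivation:
After op 1 (add_cursor(4)): buffer="pcrutd" (len 6), cursors c1@4 c3@4 c2@5, authorship ......
After op 2 (insert('v')): buffer="pcruvvtvd" (len 9), cursors c1@6 c3@6 c2@8, authorship ....13.2.
After op 3 (delete): buffer="pcrutd" (len 6), cursors c1@4 c3@4 c2@5, authorship ......
After op 4 (move_left): buffer="pcrutd" (len 6), cursors c1@3 c3@3 c2@4, authorship ......
After op 5 (move_left): buffer="pcrutd" (len 6), cursors c1@2 c3@2 c2@3, authorship ......
After op 6 (delete): buffer="utd" (len 3), cursors c1@0 c2@0 c3@0, authorship ...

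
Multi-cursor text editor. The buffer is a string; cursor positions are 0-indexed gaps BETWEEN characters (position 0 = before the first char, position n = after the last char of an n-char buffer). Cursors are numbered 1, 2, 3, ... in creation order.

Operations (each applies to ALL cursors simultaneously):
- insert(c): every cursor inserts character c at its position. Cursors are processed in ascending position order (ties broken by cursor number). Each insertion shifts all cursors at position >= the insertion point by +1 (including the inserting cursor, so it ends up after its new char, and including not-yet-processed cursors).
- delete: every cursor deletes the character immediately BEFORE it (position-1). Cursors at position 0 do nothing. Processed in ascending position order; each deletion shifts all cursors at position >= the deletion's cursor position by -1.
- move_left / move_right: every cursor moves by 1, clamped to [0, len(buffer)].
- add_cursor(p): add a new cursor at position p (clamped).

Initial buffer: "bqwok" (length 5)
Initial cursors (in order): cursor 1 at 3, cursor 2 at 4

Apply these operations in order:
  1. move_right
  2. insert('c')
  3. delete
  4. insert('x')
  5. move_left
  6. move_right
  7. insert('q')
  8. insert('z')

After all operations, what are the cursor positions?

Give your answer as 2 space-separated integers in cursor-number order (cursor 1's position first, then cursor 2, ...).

Answer: 7 11

Derivation:
After op 1 (move_right): buffer="bqwok" (len 5), cursors c1@4 c2@5, authorship .....
After op 2 (insert('c')): buffer="bqwockc" (len 7), cursors c1@5 c2@7, authorship ....1.2
After op 3 (delete): buffer="bqwok" (len 5), cursors c1@4 c2@5, authorship .....
After op 4 (insert('x')): buffer="bqwoxkx" (len 7), cursors c1@5 c2@7, authorship ....1.2
After op 5 (move_left): buffer="bqwoxkx" (len 7), cursors c1@4 c2@6, authorship ....1.2
After op 6 (move_right): buffer="bqwoxkx" (len 7), cursors c1@5 c2@7, authorship ....1.2
After op 7 (insert('q')): buffer="bqwoxqkxq" (len 9), cursors c1@6 c2@9, authorship ....11.22
After op 8 (insert('z')): buffer="bqwoxqzkxqz" (len 11), cursors c1@7 c2@11, authorship ....111.222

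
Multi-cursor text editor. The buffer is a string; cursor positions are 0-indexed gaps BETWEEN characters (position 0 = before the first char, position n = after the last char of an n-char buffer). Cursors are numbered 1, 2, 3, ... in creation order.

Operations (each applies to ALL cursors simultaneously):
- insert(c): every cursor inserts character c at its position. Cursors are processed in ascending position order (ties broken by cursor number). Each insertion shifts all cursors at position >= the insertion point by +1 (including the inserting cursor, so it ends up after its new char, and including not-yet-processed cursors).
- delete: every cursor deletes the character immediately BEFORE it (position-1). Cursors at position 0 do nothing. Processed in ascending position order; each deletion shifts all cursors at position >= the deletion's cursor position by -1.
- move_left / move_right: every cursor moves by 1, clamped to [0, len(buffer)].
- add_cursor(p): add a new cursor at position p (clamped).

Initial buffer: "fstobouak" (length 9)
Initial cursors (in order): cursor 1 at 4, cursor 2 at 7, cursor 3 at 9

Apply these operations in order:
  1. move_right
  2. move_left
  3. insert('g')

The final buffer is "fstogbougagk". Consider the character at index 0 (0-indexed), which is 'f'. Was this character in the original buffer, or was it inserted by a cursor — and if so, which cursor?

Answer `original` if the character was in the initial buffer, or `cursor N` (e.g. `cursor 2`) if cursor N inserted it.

After op 1 (move_right): buffer="fstobouak" (len 9), cursors c1@5 c2@8 c3@9, authorship .........
After op 2 (move_left): buffer="fstobouak" (len 9), cursors c1@4 c2@7 c3@8, authorship .........
After op 3 (insert('g')): buffer="fstogbougagk" (len 12), cursors c1@5 c2@9 c3@11, authorship ....1...2.3.
Authorship (.=original, N=cursor N): . . . . 1 . . . 2 . 3 .
Index 0: author = original

Answer: original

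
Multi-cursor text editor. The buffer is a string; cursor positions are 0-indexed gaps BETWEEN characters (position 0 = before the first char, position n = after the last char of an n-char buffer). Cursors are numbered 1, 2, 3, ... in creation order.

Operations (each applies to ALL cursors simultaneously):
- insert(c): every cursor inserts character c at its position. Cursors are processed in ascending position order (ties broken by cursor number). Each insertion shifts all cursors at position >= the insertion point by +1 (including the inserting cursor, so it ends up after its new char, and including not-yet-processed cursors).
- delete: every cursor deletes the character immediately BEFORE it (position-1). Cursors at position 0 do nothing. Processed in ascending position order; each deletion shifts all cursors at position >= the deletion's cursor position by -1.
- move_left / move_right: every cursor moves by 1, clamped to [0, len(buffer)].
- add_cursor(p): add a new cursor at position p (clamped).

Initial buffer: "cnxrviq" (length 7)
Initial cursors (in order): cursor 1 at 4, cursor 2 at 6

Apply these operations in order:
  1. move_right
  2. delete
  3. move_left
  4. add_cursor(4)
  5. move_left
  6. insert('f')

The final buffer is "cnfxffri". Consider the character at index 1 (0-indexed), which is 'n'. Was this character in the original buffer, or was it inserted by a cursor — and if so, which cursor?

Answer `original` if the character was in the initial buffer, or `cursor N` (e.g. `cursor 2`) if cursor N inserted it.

Answer: original

Derivation:
After op 1 (move_right): buffer="cnxrviq" (len 7), cursors c1@5 c2@7, authorship .......
After op 2 (delete): buffer="cnxri" (len 5), cursors c1@4 c2@5, authorship .....
After op 3 (move_left): buffer="cnxri" (len 5), cursors c1@3 c2@4, authorship .....
After op 4 (add_cursor(4)): buffer="cnxri" (len 5), cursors c1@3 c2@4 c3@4, authorship .....
After op 5 (move_left): buffer="cnxri" (len 5), cursors c1@2 c2@3 c3@3, authorship .....
After op 6 (insert('f')): buffer="cnfxffri" (len 8), cursors c1@3 c2@6 c3@6, authorship ..1.23..
Authorship (.=original, N=cursor N): . . 1 . 2 3 . .
Index 1: author = original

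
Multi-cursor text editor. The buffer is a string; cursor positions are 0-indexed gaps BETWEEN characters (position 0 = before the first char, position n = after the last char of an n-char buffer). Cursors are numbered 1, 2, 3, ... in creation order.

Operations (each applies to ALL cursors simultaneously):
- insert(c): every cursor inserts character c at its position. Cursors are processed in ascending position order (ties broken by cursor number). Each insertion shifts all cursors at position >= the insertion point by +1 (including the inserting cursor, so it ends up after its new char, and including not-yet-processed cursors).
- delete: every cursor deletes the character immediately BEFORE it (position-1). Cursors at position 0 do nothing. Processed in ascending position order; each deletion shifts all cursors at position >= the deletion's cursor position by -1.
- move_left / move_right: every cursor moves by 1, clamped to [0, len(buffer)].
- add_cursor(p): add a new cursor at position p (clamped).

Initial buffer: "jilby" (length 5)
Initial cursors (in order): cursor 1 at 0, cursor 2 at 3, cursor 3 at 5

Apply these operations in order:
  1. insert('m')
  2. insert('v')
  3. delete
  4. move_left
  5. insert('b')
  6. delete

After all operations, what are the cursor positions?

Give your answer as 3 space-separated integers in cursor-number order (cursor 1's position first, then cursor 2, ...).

After op 1 (insert('m')): buffer="mjilmbym" (len 8), cursors c1@1 c2@5 c3@8, authorship 1...2..3
After op 2 (insert('v')): buffer="mvjilmvbymv" (len 11), cursors c1@2 c2@7 c3@11, authorship 11...22..33
After op 3 (delete): buffer="mjilmbym" (len 8), cursors c1@1 c2@5 c3@8, authorship 1...2..3
After op 4 (move_left): buffer="mjilmbym" (len 8), cursors c1@0 c2@4 c3@7, authorship 1...2..3
After op 5 (insert('b')): buffer="bmjilbmbybm" (len 11), cursors c1@1 c2@6 c3@10, authorship 11...22..33
After op 6 (delete): buffer="mjilmbym" (len 8), cursors c1@0 c2@4 c3@7, authorship 1...2..3

Answer: 0 4 7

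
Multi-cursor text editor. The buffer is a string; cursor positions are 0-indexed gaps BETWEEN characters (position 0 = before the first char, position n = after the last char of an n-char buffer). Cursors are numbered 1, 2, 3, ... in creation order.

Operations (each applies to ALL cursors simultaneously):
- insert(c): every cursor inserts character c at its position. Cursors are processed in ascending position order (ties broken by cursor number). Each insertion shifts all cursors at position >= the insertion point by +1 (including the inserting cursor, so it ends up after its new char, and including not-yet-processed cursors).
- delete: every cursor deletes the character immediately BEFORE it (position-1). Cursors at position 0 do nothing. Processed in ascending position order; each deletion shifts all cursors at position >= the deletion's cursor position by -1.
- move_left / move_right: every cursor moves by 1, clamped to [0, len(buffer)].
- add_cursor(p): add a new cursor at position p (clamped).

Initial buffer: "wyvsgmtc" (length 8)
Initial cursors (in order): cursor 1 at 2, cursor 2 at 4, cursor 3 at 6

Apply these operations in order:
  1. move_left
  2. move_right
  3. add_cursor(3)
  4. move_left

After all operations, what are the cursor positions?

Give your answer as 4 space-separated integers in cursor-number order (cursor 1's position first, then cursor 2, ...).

Answer: 1 3 5 2

Derivation:
After op 1 (move_left): buffer="wyvsgmtc" (len 8), cursors c1@1 c2@3 c3@5, authorship ........
After op 2 (move_right): buffer="wyvsgmtc" (len 8), cursors c1@2 c2@4 c3@6, authorship ........
After op 3 (add_cursor(3)): buffer="wyvsgmtc" (len 8), cursors c1@2 c4@3 c2@4 c3@6, authorship ........
After op 4 (move_left): buffer="wyvsgmtc" (len 8), cursors c1@1 c4@2 c2@3 c3@5, authorship ........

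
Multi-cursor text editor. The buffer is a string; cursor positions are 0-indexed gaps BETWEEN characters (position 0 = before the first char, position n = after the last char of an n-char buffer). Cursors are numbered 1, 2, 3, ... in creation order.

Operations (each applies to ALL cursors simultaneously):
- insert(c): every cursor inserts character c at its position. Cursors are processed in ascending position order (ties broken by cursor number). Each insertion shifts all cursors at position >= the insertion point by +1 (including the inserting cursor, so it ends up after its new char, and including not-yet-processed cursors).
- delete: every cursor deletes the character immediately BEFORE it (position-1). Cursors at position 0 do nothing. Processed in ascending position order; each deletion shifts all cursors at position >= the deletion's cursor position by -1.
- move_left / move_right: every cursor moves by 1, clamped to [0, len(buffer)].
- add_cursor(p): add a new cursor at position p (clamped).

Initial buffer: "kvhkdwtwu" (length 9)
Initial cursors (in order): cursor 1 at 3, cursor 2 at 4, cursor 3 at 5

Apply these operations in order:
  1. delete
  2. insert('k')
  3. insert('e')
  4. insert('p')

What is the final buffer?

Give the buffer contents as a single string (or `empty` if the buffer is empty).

Answer: kvkkkeeepppwtwu

Derivation:
After op 1 (delete): buffer="kvwtwu" (len 6), cursors c1@2 c2@2 c3@2, authorship ......
After op 2 (insert('k')): buffer="kvkkkwtwu" (len 9), cursors c1@5 c2@5 c3@5, authorship ..123....
After op 3 (insert('e')): buffer="kvkkkeeewtwu" (len 12), cursors c1@8 c2@8 c3@8, authorship ..123123....
After op 4 (insert('p')): buffer="kvkkkeeepppwtwu" (len 15), cursors c1@11 c2@11 c3@11, authorship ..123123123....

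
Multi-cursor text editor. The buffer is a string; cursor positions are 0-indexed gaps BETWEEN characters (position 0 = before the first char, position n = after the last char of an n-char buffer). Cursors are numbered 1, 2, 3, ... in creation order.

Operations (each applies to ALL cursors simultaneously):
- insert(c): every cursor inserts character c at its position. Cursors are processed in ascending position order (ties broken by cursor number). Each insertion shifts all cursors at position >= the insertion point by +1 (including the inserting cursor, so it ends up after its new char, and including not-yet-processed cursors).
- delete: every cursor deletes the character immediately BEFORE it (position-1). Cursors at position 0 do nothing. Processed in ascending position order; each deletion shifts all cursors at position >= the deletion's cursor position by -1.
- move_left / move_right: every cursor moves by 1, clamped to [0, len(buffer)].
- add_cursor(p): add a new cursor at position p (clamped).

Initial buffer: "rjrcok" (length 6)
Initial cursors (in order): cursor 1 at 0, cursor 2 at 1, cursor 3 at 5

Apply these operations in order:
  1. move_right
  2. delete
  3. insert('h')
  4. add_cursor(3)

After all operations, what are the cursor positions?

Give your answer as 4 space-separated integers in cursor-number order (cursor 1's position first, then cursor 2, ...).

Answer: 2 2 6 3

Derivation:
After op 1 (move_right): buffer="rjrcok" (len 6), cursors c1@1 c2@2 c3@6, authorship ......
After op 2 (delete): buffer="rco" (len 3), cursors c1@0 c2@0 c3@3, authorship ...
After op 3 (insert('h')): buffer="hhrcoh" (len 6), cursors c1@2 c2@2 c3@6, authorship 12...3
After op 4 (add_cursor(3)): buffer="hhrcoh" (len 6), cursors c1@2 c2@2 c4@3 c3@6, authorship 12...3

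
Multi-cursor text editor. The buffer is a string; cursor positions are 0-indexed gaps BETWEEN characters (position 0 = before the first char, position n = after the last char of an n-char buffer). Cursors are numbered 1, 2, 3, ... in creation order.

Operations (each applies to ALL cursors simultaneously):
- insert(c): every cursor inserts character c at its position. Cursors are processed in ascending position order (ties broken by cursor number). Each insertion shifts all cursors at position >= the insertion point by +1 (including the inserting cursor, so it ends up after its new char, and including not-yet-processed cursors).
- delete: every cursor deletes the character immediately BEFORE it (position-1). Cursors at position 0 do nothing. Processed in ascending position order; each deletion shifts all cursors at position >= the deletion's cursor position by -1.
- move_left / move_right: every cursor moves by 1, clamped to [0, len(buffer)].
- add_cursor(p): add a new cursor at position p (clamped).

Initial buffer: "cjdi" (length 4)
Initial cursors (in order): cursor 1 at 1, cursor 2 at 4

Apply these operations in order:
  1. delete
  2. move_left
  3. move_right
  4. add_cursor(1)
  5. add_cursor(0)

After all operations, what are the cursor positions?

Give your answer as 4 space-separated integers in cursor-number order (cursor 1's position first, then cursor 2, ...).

Answer: 1 2 1 0

Derivation:
After op 1 (delete): buffer="jd" (len 2), cursors c1@0 c2@2, authorship ..
After op 2 (move_left): buffer="jd" (len 2), cursors c1@0 c2@1, authorship ..
After op 3 (move_right): buffer="jd" (len 2), cursors c1@1 c2@2, authorship ..
After op 4 (add_cursor(1)): buffer="jd" (len 2), cursors c1@1 c3@1 c2@2, authorship ..
After op 5 (add_cursor(0)): buffer="jd" (len 2), cursors c4@0 c1@1 c3@1 c2@2, authorship ..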